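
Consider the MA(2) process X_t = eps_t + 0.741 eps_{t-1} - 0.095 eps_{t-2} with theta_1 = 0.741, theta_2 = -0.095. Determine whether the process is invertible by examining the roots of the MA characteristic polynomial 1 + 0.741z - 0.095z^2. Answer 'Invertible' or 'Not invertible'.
\text{Invertible}

The MA(q) characteristic polynomial is P(z) = 1 + 0.741z - 0.095z^2.
Invertibility requires all roots to lie outside the unit circle, i.e. |z| > 1 for every root.
Set 1 + (0.741) z + (-0.095) z^2 = 0, i.e. a z^2 + b z + c = 0 with a = -0.095, b = 0.741, c = 1.
Discriminant D = b^2 - 4ac = (0.741)^2 - 4*(-0.095)*1 = 0.549081 - (-0.38) = 0.929081.
D >= 0, so the roots are real: z = (-b +/- sqrt(D)) / (2a) = (-0.741 +/- 0.963888) / (-0.19).
  z_1 = (-0.741 + 0.963888) / (-0.19) = -1.1731,   |z_1| = 1.1731.
  z_2 = (-0.741 - 0.963888) / (-0.19) = 8.9731,   |z_2| = 8.9731.
Moduli of all roots: 1.1731, 8.9731.
All moduli strictly greater than 1? Yes.
Verdict: Invertible.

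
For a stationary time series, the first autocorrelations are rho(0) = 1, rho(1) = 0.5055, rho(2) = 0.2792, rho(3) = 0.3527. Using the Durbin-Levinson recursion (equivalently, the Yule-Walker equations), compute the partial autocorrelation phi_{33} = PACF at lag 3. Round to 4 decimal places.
\phi_{33} = 0.2689

The PACF at lag k is phi_{kk}, the last component of the solution
to the Yule-Walker system G_k phi = r_k where
  (G_k)_{ij} = rho(|i - j|), (r_k)_i = rho(i), i,j = 1..k.
Equivalently, Durbin-Levinson gives phi_{kk} iteratively:
  phi_{11} = rho(1)
  phi_{kk} = [rho(k) - sum_{j=1..k-1} phi_{k-1,j} rho(k-j)]
            / [1 - sum_{j=1..k-1} phi_{k-1,j} rho(j)],
  phi_{k,j} = phi_{k-1,j} - phi_{kk} phi_{k-1,k-j},  j = 1..k-1.
Step k = 1:
  phi_11 = rho(1) = 0.5055.
Step k = 2:
  phi_22 = [rho(2) - phi_11 rho(1)] / [1 - phi_11 rho(1)] = [0.2792 - (0.5055)(0.5055)] / [1 - (0.5055)(0.5055)]
         = 0.02366975 / 0.74446975 = 0.031794.
  Update: phi_21 = phi_11 - phi_22 phi_11 = 0.5055 - (0.031794)(0.5055) = 0.489428.
Step k = 3:
  phi_33 = [rho(3) - phi_21 rho(2) - phi_22 rho(1)] / [1 - phi_21 rho(1) - phi_22 rho(2)]
    numerator   = 0.3527 - (0.489428)(0.2792) - (0.031794)(0.5055) = 0.19997976
    denominator = 1 - (0.489428)(0.5055) - (0.031794)(0.2792) = 0.74371719
  phi_33 = 0.19997976 / 0.74371719 = 0.2689.
Therefore phi_{33} = 0.2689.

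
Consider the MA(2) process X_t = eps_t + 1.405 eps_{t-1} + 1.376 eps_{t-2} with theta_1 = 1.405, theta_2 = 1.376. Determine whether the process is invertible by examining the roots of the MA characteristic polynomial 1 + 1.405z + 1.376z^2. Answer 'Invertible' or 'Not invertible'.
\text{Not invertible}

The MA(q) characteristic polynomial is P(z) = 1 + 1.405z + 1.376z^2.
Invertibility requires all roots to lie outside the unit circle, i.e. |z| > 1 for every root.
Set 1 + (1.405) z + (1.376) z^2 = 0, i.e. a z^2 + b z + c = 0 with a = 1.376, b = 1.405, c = 1.
Discriminant D = b^2 - 4ac = (1.405)^2 - 4*(1.376)*1 = 1.974025 - (5.504) = -3.529975.
D < 0, so the roots are the complex-conjugate pair z = (-b +/- i sqrt(-D)) / (2a) = -0.5105 +/- 0.6827i.
For a conjugate pair |z|^2 = z * conj(z) = (product of roots) = c/a = 1/(1.376) = 0.726744, so |z| = sqrt(0.726744) = 0.8525 for both roots.
Moduli of all roots: 0.8525, 0.8525.
All moduli strictly greater than 1? No.
Verdict: Not invertible.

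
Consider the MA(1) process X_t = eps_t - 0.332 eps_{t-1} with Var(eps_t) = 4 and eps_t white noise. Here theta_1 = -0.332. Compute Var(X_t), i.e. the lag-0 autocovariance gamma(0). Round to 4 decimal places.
\gamma(0) = 4.4409

For an MA(q) process X_t = eps_t + sum_i theta_i eps_{t-i} with
Var(eps_t) = sigma^2, the variance is
  gamma(0) = sigma^2 * (1 + sum_i theta_i^2).
  sum_i theta_i^2 = (-0.332)^2 = 0.110224.
  gamma(0) = 4 * (1 + 0.110224) = 4 * 1.110224 = 4.440896, which rounds to 4.4409.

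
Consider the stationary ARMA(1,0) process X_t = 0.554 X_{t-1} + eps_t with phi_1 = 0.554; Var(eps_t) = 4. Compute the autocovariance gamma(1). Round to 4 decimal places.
\gamma(1) = 3.1973

Multiply the model equation by X_{t-k} and take expectations. With theta_0 = psi_0 = 1 and psi_j the MA(infinity) weights, this gives
  gamma(k) - sum_i phi_i gamma(k-i) = c_k,
  c_k = sigma^2 * sum_{j=k..q} theta_j psi_{j-k}   (c_k = 0 for k > q),
using gamma(-m) = gamma(m).
Pure AR (q = 0): c_0 = sigma^2 = 4, c_k = 0 for k >= 1.
Equations for k = 0 and k = 1 (AR order 1):
  gamma(0) = phi_1 gamma(1) + c_0
  gamma(1) = phi_1 gamma(0) + c_1
Substituting the second into the first: gamma(0) (1 - phi_1^2) = c_0 + phi_1 c_1, so
  gamma(0) = c_0 / (1 - phi_1^2) = 4 / (1 - (0.554)^2) = 4 / 0.693084 = 5.771306.
  gamma(1) = phi_1 gamma(0) = (0.554)(5.771306) = 3.197304.
Therefore gamma(1) = 3.1973 (to 4 decimal places).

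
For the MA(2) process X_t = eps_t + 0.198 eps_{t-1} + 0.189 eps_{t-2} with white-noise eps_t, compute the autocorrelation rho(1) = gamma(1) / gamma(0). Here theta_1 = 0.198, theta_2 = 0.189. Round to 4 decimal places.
\rho(1) = 0.2190

For an MA(q) process with theta_0 = 1, the autocovariance is
  gamma(k) = sigma^2 * sum_{i=0..q-k} theta_i * theta_{i+k},
and rho(k) = gamma(k) / gamma(0). Sigma^2 cancels.
  numerator   = (1)*(0.198) + (0.198)*(0.189) = 0.235422.
  denominator = (1)^2 + (0.198)^2 + (0.189)^2 = 1.074925.
  rho(1) = 0.235422 / 1.074925 = 0.2190.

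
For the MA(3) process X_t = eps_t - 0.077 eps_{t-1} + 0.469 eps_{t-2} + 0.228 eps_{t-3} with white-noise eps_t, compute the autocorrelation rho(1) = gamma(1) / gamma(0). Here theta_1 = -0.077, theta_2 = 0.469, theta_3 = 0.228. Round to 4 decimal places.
\rho(1) = -0.0048

For an MA(q) process with theta_0 = 1, the autocovariance is
  gamma(k) = sigma^2 * sum_{i=0..q-k} theta_i * theta_{i+k},
and rho(k) = gamma(k) / gamma(0). Sigma^2 cancels.
  numerator   = (1)*(-0.077) + (-0.077)*(0.469) + (0.469)*(0.228) = -0.006181.
  denominator = (1)^2 + (-0.077)^2 + (0.469)^2 + (0.228)^2 = 1.277874.
  rho(1) = -0.006181 / 1.277874 = -0.0048.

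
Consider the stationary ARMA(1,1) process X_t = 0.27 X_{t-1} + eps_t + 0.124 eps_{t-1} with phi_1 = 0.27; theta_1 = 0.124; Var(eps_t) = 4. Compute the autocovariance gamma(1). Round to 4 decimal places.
\gamma(1) = 1.7568

Multiply the model equation by X_{t-k} and take expectations. With theta_0 = psi_0 = 1 and psi_j the MA(infinity) weights, this gives
  gamma(k) - sum_i phi_i gamma(k-i) = c_k,
  c_k = sigma^2 * sum_{j=k..q} theta_j psi_{j-k}   (c_k = 0 for k > q),
using gamma(-m) = gamma(m).
psi-weights needed (psi_j = theta_j + sum_i phi_i psi_{j-i}):
  psi_1 = theta_1 + phi_1 = 0.124 + (0.27) = 0.394
Right-hand sides:
  c_0 = sigma^2 (1 + theta_1 psi_1) = 4 * (1 + (0.124)(0.394)) = 4 * 1.048856 = 4.195424
  c_1 = sigma^2 theta_1 = 4 * (0.124) = 0.496
  c_2 = 0
Equations for k = 0 and k = 1 (AR order 1):
  gamma(0) = phi_1 gamma(1) + c_0
  gamma(1) = phi_1 gamma(0) + c_1
Substituting the second into the first: gamma(0) (1 - phi_1^2) = c_0 + phi_1 c_1, so
  gamma(0) = (c_0 + phi_1 c_1) / (1 - phi_1^2) = (4.195424 + (0.27)(0.496)) / (1 - (0.27)^2) = 4.329344 / 0.9271 = 4.66977.
  gamma(1) = phi_1 gamma(0) + c_1 = (0.27)(4.66977) + (0.496) = 1.756838.
Therefore gamma(1) = 1.7568 (to 4 decimal places).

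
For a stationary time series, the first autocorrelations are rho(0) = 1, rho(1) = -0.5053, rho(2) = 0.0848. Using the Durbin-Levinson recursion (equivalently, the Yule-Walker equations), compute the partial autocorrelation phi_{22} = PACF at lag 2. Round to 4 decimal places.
\phi_{22} = -0.2290

The PACF at lag k is phi_{kk}, the last component of the solution
to the Yule-Walker system G_k phi = r_k where
  (G_k)_{ij} = rho(|i - j|), (r_k)_i = rho(i), i,j = 1..k.
Equivalently, Durbin-Levinson gives phi_{kk} iteratively:
  phi_{11} = rho(1)
  phi_{kk} = [rho(k) - sum_{j=1..k-1} phi_{k-1,j} rho(k-j)]
            / [1 - sum_{j=1..k-1} phi_{k-1,j} rho(j)],
  phi_{k,j} = phi_{k-1,j} - phi_{kk} phi_{k-1,k-j},  j = 1..k-1.
Step k = 1:
  phi_11 = rho(1) = -0.5053.
Step k = 2:
  phi_22 = [rho(2) - phi_11 rho(1)] / [1 - phi_11 rho(1)] = [0.0848 - (-0.5053)(-0.5053)] / [1 - (-0.5053)(-0.5053)]
         = -0.17052809 / 0.74467191 = -0.229.
Therefore phi_{22} = -0.2290.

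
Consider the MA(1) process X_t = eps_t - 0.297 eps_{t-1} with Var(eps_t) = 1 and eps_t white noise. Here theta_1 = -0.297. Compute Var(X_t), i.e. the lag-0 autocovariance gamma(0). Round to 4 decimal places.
\gamma(0) = 1.0882

For an MA(q) process X_t = eps_t + sum_i theta_i eps_{t-i} with
Var(eps_t) = sigma^2, the variance is
  gamma(0) = sigma^2 * (1 + sum_i theta_i^2).
  sum_i theta_i^2 = (-0.297)^2 = 0.088209.
  gamma(0) = 1 * (1 + 0.088209) = 1 * 1.088209 = 1.088209, which rounds to 1.0882.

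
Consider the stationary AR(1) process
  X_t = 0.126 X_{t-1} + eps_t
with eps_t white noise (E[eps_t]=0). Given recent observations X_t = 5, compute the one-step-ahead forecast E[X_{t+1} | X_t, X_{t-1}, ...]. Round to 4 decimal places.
E[X_{t+1} \mid \mathcal F_t] = 0.6300

For an AR(p) model X_t = c + sum_i phi_i X_{t-i} + eps_t, the
one-step-ahead conditional mean is
  E[X_{t+1} | X_t, ...] = c + sum_i phi_i X_{t+1-i}.
Substitute known values:
  E[X_{t+1} | ...] = (0.126) * (5)
                   = 0.6300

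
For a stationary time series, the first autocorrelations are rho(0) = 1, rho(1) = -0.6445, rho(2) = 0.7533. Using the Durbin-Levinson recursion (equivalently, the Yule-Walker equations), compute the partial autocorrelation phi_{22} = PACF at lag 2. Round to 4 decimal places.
\phi_{22} = 0.5780

The PACF at lag k is phi_{kk}, the last component of the solution
to the Yule-Walker system G_k phi = r_k where
  (G_k)_{ij} = rho(|i - j|), (r_k)_i = rho(i), i,j = 1..k.
Equivalently, Durbin-Levinson gives phi_{kk} iteratively:
  phi_{11} = rho(1)
  phi_{kk} = [rho(k) - sum_{j=1..k-1} phi_{k-1,j} rho(k-j)]
            / [1 - sum_{j=1..k-1} phi_{k-1,j} rho(j)],
  phi_{k,j} = phi_{k-1,j} - phi_{kk} phi_{k-1,k-j},  j = 1..k-1.
Step k = 1:
  phi_11 = rho(1) = -0.6445.
Step k = 2:
  phi_22 = [rho(2) - phi_11 rho(1)] / [1 - phi_11 rho(1)] = [0.7533 - (-0.6445)(-0.6445)] / [1 - (-0.6445)(-0.6445)]
         = 0.33791975 / 0.58461975 = 0.578.
Therefore phi_{22} = 0.5780.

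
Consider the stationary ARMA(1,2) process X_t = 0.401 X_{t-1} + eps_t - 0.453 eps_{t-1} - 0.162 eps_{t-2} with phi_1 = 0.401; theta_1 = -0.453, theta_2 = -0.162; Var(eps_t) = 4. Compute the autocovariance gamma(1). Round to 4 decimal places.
\gamma(1) = -0.1061

Multiply the model equation by X_{t-k} and take expectations. With theta_0 = psi_0 = 1 and psi_j the MA(infinity) weights, this gives
  gamma(k) - sum_i phi_i gamma(k-i) = c_k,
  c_k = sigma^2 * sum_{j=k..q} theta_j psi_{j-k}   (c_k = 0 for k > q),
using gamma(-m) = gamma(m).
psi-weights needed (psi_j = theta_j + sum_i phi_i psi_{j-i}):
  psi_1 = theta_1 + phi_1 = -0.453 + (0.401) = -0.052
  psi_2 = theta_2 + phi_1 psi_1 = -0.162 + (0.401)(-0.052) = -0.182852
Right-hand sides:
  c_0 = sigma^2 (1 + theta_1 psi_1 + theta_2 psi_2) = 4 * (1 + (-0.453)(-0.052) + (-0.162)(-0.182852)) = 4 * 1.053178 = 4.212712
  c_1 = sigma^2 (theta_1 + theta_2 psi_1) = 4 * (-0.453 + (-0.162)(-0.052)) = -1.778304
  c_2 = sigma^2 theta_2 = 4 * (-0.162) = -0.648
Equations for k = 0 and k = 1 (AR order 1):
  gamma(0) = phi_1 gamma(1) + c_0
  gamma(1) = phi_1 gamma(0) + c_1
Substituting the second into the first: gamma(0) (1 - phi_1^2) = c_0 + phi_1 c_1, so
  gamma(0) = (c_0 + phi_1 c_1) / (1 - phi_1^2) = (4.212712 + (0.401)(-1.778304)) / (1 - (0.401)^2) = 3.499612 / 0.839199 = 4.170182.
  gamma(1) = phi_1 gamma(0) + c_1 = (0.401)(4.170182) + (-1.778304) = -0.106061.
Therefore gamma(1) = -0.1061 (to 4 decimal places).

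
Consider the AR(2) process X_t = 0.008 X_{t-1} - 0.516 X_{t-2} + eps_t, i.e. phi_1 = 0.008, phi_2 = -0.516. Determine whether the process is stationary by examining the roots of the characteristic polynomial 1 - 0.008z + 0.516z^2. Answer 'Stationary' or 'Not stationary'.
\text{Stationary}

The AR(p) characteristic polynomial is P(z) = 1 - 0.008z + 0.516z^2.
Stationarity requires all roots to lie outside the unit circle, i.e. |z| > 1 for every root.
Set 1 + (-0.008) z + (0.516) z^2 = 0, i.e. a z^2 + b z + c = 0 with a = 0.516, b = -0.008, c = 1.
Discriminant D = b^2 - 4ac = (-0.008)^2 - 4*(0.516)*1 = 0.000064 - (2.064) = -2.063936.
D < 0, so the roots are the complex-conjugate pair z = (-b +/- i sqrt(-D)) / (2a) = 0.0078 +/- 1.3921i.
For a conjugate pair |z|^2 = z * conj(z) = (product of roots) = c/a = 1/(0.516) = 1.937984, so |z| = sqrt(1.937984) = 1.3921 for both roots.
Moduli of all roots: 1.3921, 1.3921.
All moduli strictly greater than 1? Yes.
Verdict: Stationary.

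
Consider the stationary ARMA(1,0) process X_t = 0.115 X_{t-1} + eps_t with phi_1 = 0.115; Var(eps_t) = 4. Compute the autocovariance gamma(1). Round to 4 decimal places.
\gamma(1) = 0.4662

Multiply the model equation by X_{t-k} and take expectations. With theta_0 = psi_0 = 1 and psi_j the MA(infinity) weights, this gives
  gamma(k) - sum_i phi_i gamma(k-i) = c_k,
  c_k = sigma^2 * sum_{j=k..q} theta_j psi_{j-k}   (c_k = 0 for k > q),
using gamma(-m) = gamma(m).
Pure AR (q = 0): c_0 = sigma^2 = 4, c_k = 0 for k >= 1.
Equations for k = 0 and k = 1 (AR order 1):
  gamma(0) = phi_1 gamma(1) + c_0
  gamma(1) = phi_1 gamma(0) + c_1
Substituting the second into the first: gamma(0) (1 - phi_1^2) = c_0 + phi_1 c_1, so
  gamma(0) = c_0 / (1 - phi_1^2) = 4 / (1 - (0.115)^2) = 4 / 0.986775 = 4.053609.
  gamma(1) = phi_1 gamma(0) = (0.115)(4.053609) = 0.466165.
Therefore gamma(1) = 0.4662 (to 4 decimal places).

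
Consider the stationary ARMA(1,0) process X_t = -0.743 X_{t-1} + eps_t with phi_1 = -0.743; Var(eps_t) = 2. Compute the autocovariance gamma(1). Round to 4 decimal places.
\gamma(1) = -3.3173

Multiply the model equation by X_{t-k} and take expectations. With theta_0 = psi_0 = 1 and psi_j the MA(infinity) weights, this gives
  gamma(k) - sum_i phi_i gamma(k-i) = c_k,
  c_k = sigma^2 * sum_{j=k..q} theta_j psi_{j-k}   (c_k = 0 for k > q),
using gamma(-m) = gamma(m).
Pure AR (q = 0): c_0 = sigma^2 = 2, c_k = 0 for k >= 1.
Equations for k = 0 and k = 1 (AR order 1):
  gamma(0) = phi_1 gamma(1) + c_0
  gamma(1) = phi_1 gamma(0) + c_1
Substituting the second into the first: gamma(0) (1 - phi_1^2) = c_0 + phi_1 c_1, so
  gamma(0) = c_0 / (1 - phi_1^2) = 2 / (1 - (-0.743)^2) = 2 / 0.447951 = 4.464774.
  gamma(1) = phi_1 gamma(0) = (-0.743)(4.464774) = -3.317327.
Therefore gamma(1) = -3.3173 (to 4 decimal places).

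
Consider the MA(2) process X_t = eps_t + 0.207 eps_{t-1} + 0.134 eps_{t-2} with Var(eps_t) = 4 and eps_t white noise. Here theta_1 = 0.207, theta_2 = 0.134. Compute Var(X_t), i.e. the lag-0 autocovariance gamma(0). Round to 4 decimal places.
\gamma(0) = 4.2432

For an MA(q) process X_t = eps_t + sum_i theta_i eps_{t-i} with
Var(eps_t) = sigma^2, the variance is
  gamma(0) = sigma^2 * (1 + sum_i theta_i^2).
  sum_i theta_i^2 = (0.207)^2 + (0.134)^2 = 0.042849 + 0.017956 = 0.060805.
  gamma(0) = 4 * (1 + 0.060805) = 4 * 1.060805 = 4.24322, which rounds to 4.2432.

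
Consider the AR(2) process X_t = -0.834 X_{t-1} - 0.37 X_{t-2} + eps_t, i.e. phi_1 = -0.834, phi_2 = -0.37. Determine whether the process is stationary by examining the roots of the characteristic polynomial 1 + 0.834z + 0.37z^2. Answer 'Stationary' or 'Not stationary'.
\text{Stationary}

The AR(p) characteristic polynomial is P(z) = 1 + 0.834z + 0.37z^2.
Stationarity requires all roots to lie outside the unit circle, i.e. |z| > 1 for every root.
Set 1 + (0.834) z + (0.37) z^2 = 0, i.e. a z^2 + b z + c = 0 with a = 0.37, b = 0.834, c = 1.
Discriminant D = b^2 - 4ac = (0.834)^2 - 4*(0.37)*1 = 0.695556 - (1.48) = -0.784444.
D < 0, so the roots are the complex-conjugate pair z = (-b +/- i sqrt(-D)) / (2a) = -1.127 +/- 1.1969i.
For a conjugate pair |z|^2 = z * conj(z) = (product of roots) = c/a = 1/(0.37) = 2.702703, so |z| = sqrt(2.702703) = 1.644 for both roots.
Moduli of all roots: 1.6440, 1.6440.
All moduli strictly greater than 1? Yes.
Verdict: Stationary.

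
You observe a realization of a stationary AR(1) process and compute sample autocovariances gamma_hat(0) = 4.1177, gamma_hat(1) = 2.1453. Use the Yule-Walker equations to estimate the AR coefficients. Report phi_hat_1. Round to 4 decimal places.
\hat\phi_{1} = 0.5210

The Yule-Walker equations for an AR(p) process read, in matrix form,
  Gamma_p phi = r_p,   with   (Gamma_p)_{ij} = gamma(|i - j|),
                       (r_p)_i = gamma(i),   i,j = 1..p.
Substitute the sample gammas (Toeplitz matrix and right-hand side of size 1):
  Gamma_p = [[4.1177]]
  r_p     = [2.1453]
With p = 1 this is the single equation gamma(0) phi_1 = gamma(1):
  phi_hat_1 = gamma(1) / gamma(0) = 2.1453 / 4.1177 = 0.5210.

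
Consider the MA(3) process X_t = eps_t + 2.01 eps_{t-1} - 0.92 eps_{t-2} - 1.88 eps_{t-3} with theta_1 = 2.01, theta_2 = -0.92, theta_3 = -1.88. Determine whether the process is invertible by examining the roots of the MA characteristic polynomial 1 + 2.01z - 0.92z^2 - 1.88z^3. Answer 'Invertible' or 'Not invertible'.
\text{Not invertible}

The MA(q) characteristic polynomial is P(z) = 1 + 2.01z - 0.92z^2 - 1.88z^3.
Invertibility requires all roots to lie outside the unit circle, i.e. |z| > 1 for every root.
Degree 3: look for a simple real root z0 first, then factor out (1 - z/z0) and solve the remaining quadratic.
Testing z0 = -0.5: P(-0.5) = 1 + (2.01)(-0.5) + (-0.92)(-0.5)^2 + (-1.88)(-0.5)^3
  = 1 + (-1.005) + (-0.23) + (0.235) = 0.  So z_0 = -0.5 is a root, |z_0| = 0.5.
Divide out the factor (1 + 2 z) = (1 - z/z0) (since 1/z0 = -2):
  P(z) = (1 + 2 z)(1 + (0.01) z + (-0.94) z^2)
  [check: z-coef 0.01 - (-2) = 2.01; z^2-coef -0.94 - (-2)(0.01) = -0.92; z^3-coef -(-2)(-0.94) = -1.88.]
Remaining roots from the quadratic factor 1 + (0.01) z + (-0.94) z^2:
  Set 1 + (0.01) z + (-0.94) z^2 = 0, i.e. a z^2 + b z + c = 0 with a = -0.94, b = 0.01, c = 1.
  Discriminant D = b^2 - 4ac = (0.01)^2 - 4*(-0.94)*1 = 0.0001 - (-3.76) = 3.7601.
  D >= 0, so the roots are real: z = (-b +/- sqrt(D)) / (2a) = (-0.01 +/- 1.939098) / (-1.88).
    z_1 = (-0.01 + 1.939098) / (-1.88) = -1.0261,   |z_1| = 1.0261.
    z_2 = (-0.01 - 1.939098) / (-1.88) = 1.0368,   |z_2| = 1.0368.
Moduli of all roots: 0.5000, 1.0261, 1.0368.
All moduli strictly greater than 1? No.
Verdict: Not invertible.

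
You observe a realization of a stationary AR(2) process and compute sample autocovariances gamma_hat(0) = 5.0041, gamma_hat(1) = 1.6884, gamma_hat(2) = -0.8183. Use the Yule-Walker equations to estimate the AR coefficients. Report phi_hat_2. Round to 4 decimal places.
\hat\phi_{2} = -0.3130

The Yule-Walker equations for an AR(p) process read, in matrix form,
  Gamma_p phi = r_p,   with   (Gamma_p)_{ij} = gamma(|i - j|),
                       (r_p)_i = gamma(i),   i,j = 1..p.
Substitute the sample gammas (Toeplitz matrix and right-hand side of size 2):
  Gamma_p = [[5.0041, 1.6884], [1.6884, 5.0041]]
  r_p     = [1.6884, -0.8183]
Written out:
  5.0041 phi_1 + 1.6884 phi_2 = 1.6884
  1.6884 phi_1 + 5.0041 phi_2 = -0.8183
Solve by Cramer's rule:
  det = gamma(0)^2 - gamma(1)^2 = (5.0041)^2 - (1.6884)^2 = 25.04101681 - 2.85069456 = 22.19032225
  phi_hat_1 = [gamma(1) gamma(0) - gamma(1) gamma(2)] / det = [(1.6884)(5.0041) - (1.6884)(-0.8183)] / 22.19032225 = 9.83054016 / 22.19032225 = 0.443
  phi_hat_2 = [gamma(0) gamma(2) - gamma(1)^2] / det = [(5.0041)(-0.8183) - (1.6884)^2] / 22.19032225 = -6.94554959 / 22.19032225 = -0.313
So phi_hat = [0.4430, -0.3130].
Therefore phi_hat_2 = -0.3130.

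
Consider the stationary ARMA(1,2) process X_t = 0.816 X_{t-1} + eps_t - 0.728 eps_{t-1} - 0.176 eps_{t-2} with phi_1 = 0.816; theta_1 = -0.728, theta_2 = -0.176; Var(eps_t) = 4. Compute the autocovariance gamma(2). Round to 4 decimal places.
\gamma(2) = -0.3602

Multiply the model equation by X_{t-k} and take expectations. With theta_0 = psi_0 = 1 and psi_j the MA(infinity) weights, this gives
  gamma(k) - sum_i phi_i gamma(k-i) = c_k,
  c_k = sigma^2 * sum_{j=k..q} theta_j psi_{j-k}   (c_k = 0 for k > q),
using gamma(-m) = gamma(m).
psi-weights needed (psi_j = theta_j + sum_i phi_i psi_{j-i}):
  psi_1 = theta_1 + phi_1 = -0.728 + (0.816) = 0.088
  psi_2 = theta_2 + phi_1 psi_1 = -0.176 + (0.816)(0.088) = -0.104192
Right-hand sides:
  c_0 = sigma^2 (1 + theta_1 psi_1 + theta_2 psi_2) = 4 * (1 + (-0.728)(0.088) + (-0.176)(-0.104192)) = 4 * 0.954274 = 3.817095
  c_1 = sigma^2 (theta_1 + theta_2 psi_1) = 4 * (-0.728 + (-0.176)(0.088)) = -2.973952
  c_2 = sigma^2 theta_2 = 4 * (-0.176) = -0.704
Equations for k = 0 and k = 1 (AR order 1):
  gamma(0) = phi_1 gamma(1) + c_0
  gamma(1) = phi_1 gamma(0) + c_1
Substituting the second into the first: gamma(0) (1 - phi_1^2) = c_0 + phi_1 c_1, so
  gamma(0) = (c_0 + phi_1 c_1) / (1 - phi_1^2) = (3.817095 + (0.816)(-2.973952)) / (1 - (0.816)^2) = 1.39035 / 0.334144 = 4.160932.
  gamma(1) = phi_1 gamma(0) + c_1 = (0.816)(4.160932) + (-2.973952) = 0.421368.
For k = 2: gamma(2) = phi_1 gamma(1) + c_2
  = (0.816)(0.421368) + (-0.704) = -0.360164.
Therefore gamma(2) = -0.3602 (to 4 decimal places).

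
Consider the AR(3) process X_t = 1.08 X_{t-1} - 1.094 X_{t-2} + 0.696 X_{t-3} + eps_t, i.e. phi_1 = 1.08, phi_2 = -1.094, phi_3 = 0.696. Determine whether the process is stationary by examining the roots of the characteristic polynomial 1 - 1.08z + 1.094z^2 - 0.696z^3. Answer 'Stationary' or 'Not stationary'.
\text{Stationary}

The AR(p) characteristic polynomial is P(z) = 1 - 1.08z + 1.094z^2 - 0.696z^3.
Stationarity requires all roots to lie outside the unit circle, i.e. |z| > 1 for every root.
Degree 3: look for a simple real root z0 first, then factor out (1 - z/z0) and solve the remaining quadratic.
Testing z0 = 1.25: P(1.25) = 1 + (-1.08)(1.25) + (1.094)(1.25)^2 + (-0.696)(1.25)^3
  = 1 + (-1.35) + (1.709375) + (-1.359375) = 0.  So z_0 = 1.25 is a root, |z_0| = 1.25.
Divide out the factor (1 - 0.8 z) = (1 - z/z0) (since 1/z0 = 0.8):
  P(z) = (1 - 0.8 z)(1 + (-0.28) z + (0.87) z^2)
  [check: z-coef -0.28 - (0.8) = -1.08; z^2-coef 0.87 - (0.8)(-0.28) = 1.094; z^3-coef -(0.8)(0.87) = -0.696.]
Remaining roots from the quadratic factor 1 + (-0.28) z + (0.87) z^2:
  Set 1 + (-0.28) z + (0.87) z^2 = 0, i.e. a z^2 + b z + c = 0 with a = 0.87, b = -0.28, c = 1.
  Discriminant D = b^2 - 4ac = (-0.28)^2 - 4*(0.87)*1 = 0.0784 - (3.48) = -3.4016.
  D < 0, so the roots are the complex-conjugate pair z = (-b +/- i sqrt(-D)) / (2a) = 0.1609 +/- 1.06i.
  For a conjugate pair |z|^2 = z * conj(z) = (product of roots) = c/a = 1/(0.87) = 1.149425, so |z| = sqrt(1.149425) = 1.0721 for both roots.
Moduli of all roots: 1.2500, 1.0721, 1.0721.
All moduli strictly greater than 1? Yes.
Verdict: Stationary.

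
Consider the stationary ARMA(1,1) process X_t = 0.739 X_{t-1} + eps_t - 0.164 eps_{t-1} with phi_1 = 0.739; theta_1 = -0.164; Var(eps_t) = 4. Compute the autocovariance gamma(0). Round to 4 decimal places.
\gamma(0) = 6.9138

Multiply the model equation by X_{t-k} and take expectations. With theta_0 = psi_0 = 1 and psi_j the MA(infinity) weights, this gives
  gamma(k) - sum_i phi_i gamma(k-i) = c_k,
  c_k = sigma^2 * sum_{j=k..q} theta_j psi_{j-k}   (c_k = 0 for k > q),
using gamma(-m) = gamma(m).
psi-weights needed (psi_j = theta_j + sum_i phi_i psi_{j-i}):
  psi_1 = theta_1 + phi_1 = -0.164 + (0.739) = 0.575
Right-hand sides:
  c_0 = sigma^2 (1 + theta_1 psi_1) = 4 * (1 + (-0.164)(0.575)) = 4 * 0.9057 = 3.6228
  c_1 = sigma^2 theta_1 = 4 * (-0.164) = -0.656
  c_2 = 0
Equations for k = 0 and k = 1 (AR order 1):
  gamma(0) = phi_1 gamma(1) + c_0
  gamma(1) = phi_1 gamma(0) + c_1
Substituting the second into the first: gamma(0) (1 - phi_1^2) = c_0 + phi_1 c_1, so
  gamma(0) = (c_0 + phi_1 c_1) / (1 - phi_1^2) = (3.6228 + (0.739)(-0.656)) / (1 - (0.739)^2) = 3.138016 / 0.453879 = 6.913772.
Therefore gamma(0) = 6.9138 (to 4 decimal places).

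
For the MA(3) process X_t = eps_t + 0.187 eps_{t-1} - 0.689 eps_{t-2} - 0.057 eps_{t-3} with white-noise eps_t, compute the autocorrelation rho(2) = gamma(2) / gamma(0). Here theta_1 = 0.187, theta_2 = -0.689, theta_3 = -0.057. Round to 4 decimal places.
\rho(2) = -0.4625

For an MA(q) process with theta_0 = 1, the autocovariance is
  gamma(k) = sigma^2 * sum_{i=0..q-k} theta_i * theta_{i+k},
and rho(k) = gamma(k) / gamma(0). Sigma^2 cancels.
  numerator   = (1)*(-0.689) + (0.187)*(-0.057) = -0.699659.
  denominator = (1)^2 + (0.187)^2 + (-0.689)^2 + (-0.057)^2 = 1.512939.
  rho(2) = -0.699659 / 1.512939 = -0.4625.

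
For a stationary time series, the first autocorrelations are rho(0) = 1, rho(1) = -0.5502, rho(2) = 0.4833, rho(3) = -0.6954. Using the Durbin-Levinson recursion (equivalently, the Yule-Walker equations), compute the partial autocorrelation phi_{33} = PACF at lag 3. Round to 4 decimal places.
\phi_{33} = -0.5471

The PACF at lag k is phi_{kk}, the last component of the solution
to the Yule-Walker system G_k phi = r_k where
  (G_k)_{ij} = rho(|i - j|), (r_k)_i = rho(i), i,j = 1..k.
Equivalently, Durbin-Levinson gives phi_{kk} iteratively:
  phi_{11} = rho(1)
  phi_{kk} = [rho(k) - sum_{j=1..k-1} phi_{k-1,j} rho(k-j)]
            / [1 - sum_{j=1..k-1} phi_{k-1,j} rho(j)],
  phi_{k,j} = phi_{k-1,j} - phi_{kk} phi_{k-1,k-j},  j = 1..k-1.
Step k = 1:
  phi_11 = rho(1) = -0.5502.
Step k = 2:
  phi_22 = [rho(2) - phi_11 rho(1)] / [1 - phi_11 rho(1)] = [0.4833 - (-0.5502)(-0.5502)] / [1 - (-0.5502)(-0.5502)]
         = 0.18057996 / 0.69727996 = 0.258978.
  Update: phi_21 = phi_11 - phi_22 phi_11 = -0.5502 - (0.258978)(-0.5502) = -0.40771.
Step k = 3:
  phi_33 = [rho(3) - phi_21 rho(2) - phi_22 rho(1)] / [1 - phi_21 rho(1) - phi_22 rho(2)]
    numerator   = -0.6954 - (-0.40771)(0.4833) - (0.258978)(-0.5502) = -0.355864
    denominator = 1 - (-0.40771)(-0.5502) - (0.258978)(0.4833) = 0.65051378
  phi_33 = -0.355864 / 0.65051378 = -0.5471.
Therefore phi_{33} = -0.5471.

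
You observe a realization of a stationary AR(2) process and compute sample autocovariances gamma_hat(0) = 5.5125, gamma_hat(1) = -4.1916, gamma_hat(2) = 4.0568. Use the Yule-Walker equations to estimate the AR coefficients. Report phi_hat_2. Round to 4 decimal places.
\hat\phi_{2} = 0.3740

The Yule-Walker equations for an AR(p) process read, in matrix form,
  Gamma_p phi = r_p,   with   (Gamma_p)_{ij} = gamma(|i - j|),
                       (r_p)_i = gamma(i),   i,j = 1..p.
Substitute the sample gammas (Toeplitz matrix and right-hand side of size 2):
  Gamma_p = [[5.5125, -4.1916], [-4.1916, 5.5125]]
  r_p     = [-4.1916, 4.0568]
Written out:
  5.5125 phi_1 - 4.1916 phi_2 = -4.1916
  -4.1916 phi_1 + 5.5125 phi_2 = 4.0568
Solve by Cramer's rule:
  det = gamma(0)^2 - gamma(1)^2 = (5.5125)^2 - (-4.1916)^2 = 30.38765625 - 17.56951056 = 12.81814569
  phi_hat_1 = [gamma(1) gamma(0) - gamma(1) gamma(2)] / det = [(-4.1916)(5.5125) - (-4.1916)(4.0568)] / 12.81814569 = -6.10171212 / 12.81814569 = -0.476
  phi_hat_2 = [gamma(0) gamma(2) - gamma(1)^2] / det = [(5.5125)(4.0568) - (-4.1916)^2] / 12.81814569 = 4.79359944 / 12.81814569 = 0.374
So phi_hat = [-0.4760, 0.3740].
Therefore phi_hat_2 = 0.3740.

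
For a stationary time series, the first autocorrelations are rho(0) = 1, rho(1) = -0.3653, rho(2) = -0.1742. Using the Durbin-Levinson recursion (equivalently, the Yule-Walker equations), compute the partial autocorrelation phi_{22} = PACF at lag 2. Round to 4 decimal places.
\phi_{22} = -0.3550

The PACF at lag k is phi_{kk}, the last component of the solution
to the Yule-Walker system G_k phi = r_k where
  (G_k)_{ij} = rho(|i - j|), (r_k)_i = rho(i), i,j = 1..k.
Equivalently, Durbin-Levinson gives phi_{kk} iteratively:
  phi_{11} = rho(1)
  phi_{kk} = [rho(k) - sum_{j=1..k-1} phi_{k-1,j} rho(k-j)]
            / [1 - sum_{j=1..k-1} phi_{k-1,j} rho(j)],
  phi_{k,j} = phi_{k-1,j} - phi_{kk} phi_{k-1,k-j},  j = 1..k-1.
Step k = 1:
  phi_11 = rho(1) = -0.3653.
Step k = 2:
  phi_22 = [rho(2) - phi_11 rho(1)] / [1 - phi_11 rho(1)] = [-0.1742 - (-0.3653)(-0.3653)] / [1 - (-0.3653)(-0.3653)]
         = -0.30764409 / 0.86655591 = -0.355.
Therefore phi_{22} = -0.3550.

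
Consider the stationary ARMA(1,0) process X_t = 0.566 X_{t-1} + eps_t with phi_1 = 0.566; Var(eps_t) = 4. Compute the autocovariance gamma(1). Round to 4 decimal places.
\gamma(1) = 3.3312

Multiply the model equation by X_{t-k} and take expectations. With theta_0 = psi_0 = 1 and psi_j the MA(infinity) weights, this gives
  gamma(k) - sum_i phi_i gamma(k-i) = c_k,
  c_k = sigma^2 * sum_{j=k..q} theta_j psi_{j-k}   (c_k = 0 for k > q),
using gamma(-m) = gamma(m).
Pure AR (q = 0): c_0 = sigma^2 = 4, c_k = 0 for k >= 1.
Equations for k = 0 and k = 1 (AR order 1):
  gamma(0) = phi_1 gamma(1) + c_0
  gamma(1) = phi_1 gamma(0) + c_1
Substituting the second into the first: gamma(0) (1 - phi_1^2) = c_0 + phi_1 c_1, so
  gamma(0) = c_0 / (1 - phi_1^2) = 4 / (1 - (0.566)^2) = 4 / 0.679644 = 5.885434.
  gamma(1) = phi_1 gamma(0) = (0.566)(5.885434) = 3.331156.
Therefore gamma(1) = 3.3312 (to 4 decimal places).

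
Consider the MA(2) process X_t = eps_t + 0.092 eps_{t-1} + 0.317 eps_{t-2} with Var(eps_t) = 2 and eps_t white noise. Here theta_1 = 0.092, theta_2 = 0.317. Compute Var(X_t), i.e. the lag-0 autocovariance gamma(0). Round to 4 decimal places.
\gamma(0) = 2.2179

For an MA(q) process X_t = eps_t + sum_i theta_i eps_{t-i} with
Var(eps_t) = sigma^2, the variance is
  gamma(0) = sigma^2 * (1 + sum_i theta_i^2).
  sum_i theta_i^2 = (0.092)^2 + (0.317)^2 = 0.008464 + 0.100489 = 0.108953.
  gamma(0) = 2 * (1 + 0.108953) = 2 * 1.108953 = 2.217906, which rounds to 2.2179.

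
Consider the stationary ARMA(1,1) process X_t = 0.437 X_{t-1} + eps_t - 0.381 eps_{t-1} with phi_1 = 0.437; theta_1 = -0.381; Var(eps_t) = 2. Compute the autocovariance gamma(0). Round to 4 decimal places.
\gamma(0) = 2.0078

Multiply the model equation by X_{t-k} and take expectations. With theta_0 = psi_0 = 1 and psi_j the MA(infinity) weights, this gives
  gamma(k) - sum_i phi_i gamma(k-i) = c_k,
  c_k = sigma^2 * sum_{j=k..q} theta_j psi_{j-k}   (c_k = 0 for k > q),
using gamma(-m) = gamma(m).
psi-weights needed (psi_j = theta_j + sum_i phi_i psi_{j-i}):
  psi_1 = theta_1 + phi_1 = -0.381 + (0.437) = 0.056
Right-hand sides:
  c_0 = sigma^2 (1 + theta_1 psi_1) = 2 * (1 + (-0.381)(0.056)) = 2 * 0.978664 = 1.957328
  c_1 = sigma^2 theta_1 = 2 * (-0.381) = -0.762
  c_2 = 0
Equations for k = 0 and k = 1 (AR order 1):
  gamma(0) = phi_1 gamma(1) + c_0
  gamma(1) = phi_1 gamma(0) + c_1
Substituting the second into the first: gamma(0) (1 - phi_1^2) = c_0 + phi_1 c_1, so
  gamma(0) = (c_0 + phi_1 c_1) / (1 - phi_1^2) = (1.957328 + (0.437)(-0.762)) / (1 - (0.437)^2) = 1.624334 / 0.809031 = 2.007752.
Therefore gamma(0) = 2.0078 (to 4 decimal places).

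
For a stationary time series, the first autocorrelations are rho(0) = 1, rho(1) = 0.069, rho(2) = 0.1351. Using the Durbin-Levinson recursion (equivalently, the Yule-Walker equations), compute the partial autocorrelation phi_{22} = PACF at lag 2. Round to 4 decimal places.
\phi_{22} = 0.1310

The PACF at lag k is phi_{kk}, the last component of the solution
to the Yule-Walker system G_k phi = r_k where
  (G_k)_{ij} = rho(|i - j|), (r_k)_i = rho(i), i,j = 1..k.
Equivalently, Durbin-Levinson gives phi_{kk} iteratively:
  phi_{11} = rho(1)
  phi_{kk} = [rho(k) - sum_{j=1..k-1} phi_{k-1,j} rho(k-j)]
            / [1 - sum_{j=1..k-1} phi_{k-1,j} rho(j)],
  phi_{k,j} = phi_{k-1,j} - phi_{kk} phi_{k-1,k-j},  j = 1..k-1.
Step k = 1:
  phi_11 = rho(1) = 0.069.
Step k = 2:
  phi_22 = [rho(2) - phi_11 rho(1)] / [1 - phi_11 rho(1)] = [0.1351 - (0.069)(0.069)] / [1 - (0.069)(0.069)]
         = 0.130339 / 0.995239 = 0.131.
Therefore phi_{22} = 0.1310.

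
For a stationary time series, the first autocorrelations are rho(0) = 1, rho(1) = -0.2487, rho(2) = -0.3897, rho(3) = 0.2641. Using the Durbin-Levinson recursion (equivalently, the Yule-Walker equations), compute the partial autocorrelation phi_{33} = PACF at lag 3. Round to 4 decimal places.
\phi_{33} = 0.0011

The PACF at lag k is phi_{kk}, the last component of the solution
to the Yule-Walker system G_k phi = r_k where
  (G_k)_{ij} = rho(|i - j|), (r_k)_i = rho(i), i,j = 1..k.
Equivalently, Durbin-Levinson gives phi_{kk} iteratively:
  phi_{11} = rho(1)
  phi_{kk} = [rho(k) - sum_{j=1..k-1} phi_{k-1,j} rho(k-j)]
            / [1 - sum_{j=1..k-1} phi_{k-1,j} rho(j)],
  phi_{k,j} = phi_{k-1,j} - phi_{kk} phi_{k-1,k-j},  j = 1..k-1.
Step k = 1:
  phi_11 = rho(1) = -0.2487.
Step k = 2:
  phi_22 = [rho(2) - phi_11 rho(1)] / [1 - phi_11 rho(1)] = [-0.3897 - (-0.2487)(-0.2487)] / [1 - (-0.2487)(-0.2487)]
         = -0.45155169 / 0.93814831 = -0.481322.
  Update: phi_21 = phi_11 - phi_22 phi_11 = -0.2487 - (-0.481322)(-0.2487) = -0.368405.
Step k = 3:
  phi_33 = [rho(3) - phi_21 rho(2) - phi_22 rho(1)] / [1 - phi_21 rho(1) - phi_22 rho(2)]
    numerator   = 0.2641 - (-0.368405)(-0.3897) - (-0.481322)(-0.2487) = 0.00082778
    denominator = 1 - (-0.368405)(-0.2487) - (-0.481322)(-0.3897) = 0.72080642
  phi_33 = 0.00082778 / 0.72080642 = 0.0011.
Therefore phi_{33} = 0.0011.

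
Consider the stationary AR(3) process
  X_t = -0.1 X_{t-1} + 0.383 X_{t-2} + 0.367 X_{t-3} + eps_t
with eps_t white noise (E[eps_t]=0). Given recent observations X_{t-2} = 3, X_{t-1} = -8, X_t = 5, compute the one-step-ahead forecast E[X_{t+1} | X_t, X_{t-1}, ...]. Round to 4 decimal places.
E[X_{t+1} \mid \mathcal F_t] = -2.4630

For an AR(p) model X_t = c + sum_i phi_i X_{t-i} + eps_t, the
one-step-ahead conditional mean is
  E[X_{t+1} | X_t, ...] = c + sum_i phi_i X_{t+1-i}.
Substitute known values:
  E[X_{t+1} | ...] = (-0.1) * (5) + (0.383) * (-8) + (0.367) * (3)
                   = -2.4630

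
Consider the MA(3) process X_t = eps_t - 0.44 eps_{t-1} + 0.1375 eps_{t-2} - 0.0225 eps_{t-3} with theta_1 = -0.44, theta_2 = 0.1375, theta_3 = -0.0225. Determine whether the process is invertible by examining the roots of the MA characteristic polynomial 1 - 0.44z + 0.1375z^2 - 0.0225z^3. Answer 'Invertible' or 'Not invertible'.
\text{Invertible}

The MA(q) characteristic polynomial is P(z) = 1 - 0.44z + 0.1375z^2 - 0.0225z^3.
Invertibility requires all roots to lie outside the unit circle, i.e. |z| > 1 for every root.
Degree 3: look for a simple real root z0 first, then factor out (1 - z/z0) and solve the remaining quadratic.
Testing z0 = 4: P(4) = 1 + (-0.44)(4) + (0.1375)(4)^2 + (-0.0225)(4)^3
  = 1 + (-1.76) + (2.2) + (-1.44) = 0.  So z_0 = 4 is a root, |z_0| = 4.
Divide out the factor (1 - 0.25 z) = (1 - z/z0) (since 1/z0 = 0.25):
  P(z) = (1 - 0.25 z)(1 + (-0.19) z + (0.09) z^2)
  [check: z-coef -0.19 - (0.25) = -0.44; z^2-coef 0.09 - (0.25)(-0.19) = 0.1375; z^3-coef -(0.25)(0.09) = -0.0225.]
Remaining roots from the quadratic factor 1 + (-0.19) z + (0.09) z^2:
  Set 1 + (-0.19) z + (0.09) z^2 = 0, i.e. a z^2 + b z + c = 0 with a = 0.09, b = -0.19, c = 1.
  Discriminant D = b^2 - 4ac = (-0.19)^2 - 4*(0.09)*1 = 0.0361 - (0.36) = -0.3239.
  D < 0, so the roots are the complex-conjugate pair z = (-b +/- i sqrt(-D)) / (2a) = 1.0556 +/- 3.1618i.
  For a conjugate pair |z|^2 = z * conj(z) = (product of roots) = c/a = 1/(0.09) = 11.111111, so |z| = sqrt(11.111111) = 3.3333 for both roots.
Moduli of all roots: 4.0000, 3.3333, 3.3333.
All moduli strictly greater than 1? Yes.
Verdict: Invertible.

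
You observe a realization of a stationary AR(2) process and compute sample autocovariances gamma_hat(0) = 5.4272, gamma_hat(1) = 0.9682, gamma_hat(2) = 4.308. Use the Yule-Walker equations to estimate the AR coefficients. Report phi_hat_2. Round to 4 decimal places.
\hat\phi_{2} = 0.7870

The Yule-Walker equations for an AR(p) process read, in matrix form,
  Gamma_p phi = r_p,   with   (Gamma_p)_{ij} = gamma(|i - j|),
                       (r_p)_i = gamma(i),   i,j = 1..p.
Substitute the sample gammas (Toeplitz matrix and right-hand side of size 2):
  Gamma_p = [[5.4272, 0.9682], [0.9682, 5.4272]]
  r_p     = [0.9682, 4.308]
Written out:
  5.4272 phi_1 + 0.9682 phi_2 = 0.9682
  0.9682 phi_1 + 5.4272 phi_2 = 4.308
Solve by Cramer's rule:
  det = gamma(0)^2 - gamma(1)^2 = (5.4272)^2 - (0.9682)^2 = 29.45449984 - 0.93741124 = 28.5170886
  phi_hat_1 = [gamma(1) gamma(0) - gamma(1) gamma(2)] / det = [(0.9682)(5.4272) - (0.9682)(4.308)] / 28.5170886 = 1.08360944 / 28.5170886 = 0.038
  phi_hat_2 = [gamma(0) gamma(2) - gamma(1)^2] / det = [(5.4272)(4.308) - (0.9682)^2] / 28.5170886 = 22.44296636 / 28.5170886 = 0.787
So phi_hat = [0.0380, 0.7870].
Therefore phi_hat_2 = 0.7870.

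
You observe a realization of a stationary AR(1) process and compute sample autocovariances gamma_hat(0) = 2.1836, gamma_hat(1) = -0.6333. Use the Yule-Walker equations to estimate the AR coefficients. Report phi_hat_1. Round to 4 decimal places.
\hat\phi_{1} = -0.2900

The Yule-Walker equations for an AR(p) process read, in matrix form,
  Gamma_p phi = r_p,   with   (Gamma_p)_{ij} = gamma(|i - j|),
                       (r_p)_i = gamma(i),   i,j = 1..p.
Substitute the sample gammas (Toeplitz matrix and right-hand side of size 1):
  Gamma_p = [[2.1836]]
  r_p     = [-0.6333]
With p = 1 this is the single equation gamma(0) phi_1 = gamma(1):
  phi_hat_1 = gamma(1) / gamma(0) = -0.6333 / 2.1836 = -0.2900.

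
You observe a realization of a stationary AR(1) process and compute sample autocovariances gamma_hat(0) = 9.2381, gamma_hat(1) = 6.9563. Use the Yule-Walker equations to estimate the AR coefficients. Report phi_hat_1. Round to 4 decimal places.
\hat\phi_{1} = 0.7530

The Yule-Walker equations for an AR(p) process read, in matrix form,
  Gamma_p phi = r_p,   with   (Gamma_p)_{ij} = gamma(|i - j|),
                       (r_p)_i = gamma(i),   i,j = 1..p.
Substitute the sample gammas (Toeplitz matrix and right-hand side of size 1):
  Gamma_p = [[9.2381]]
  r_p     = [6.9563]
With p = 1 this is the single equation gamma(0) phi_1 = gamma(1):
  phi_hat_1 = gamma(1) / gamma(0) = 6.9563 / 9.2381 = 0.7530.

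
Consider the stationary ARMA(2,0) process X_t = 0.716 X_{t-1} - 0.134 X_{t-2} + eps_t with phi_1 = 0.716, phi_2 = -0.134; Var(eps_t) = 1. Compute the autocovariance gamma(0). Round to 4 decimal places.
\gamma(0) = 1.6934

Multiply the model equation by X_{t-k} and take expectations. With theta_0 = psi_0 = 1 and psi_j the MA(infinity) weights, this gives
  gamma(k) - sum_i phi_i gamma(k-i) = c_k,
  c_k = sigma^2 * sum_{j=k..q} theta_j psi_{j-k}   (c_k = 0 for k > q),
using gamma(-m) = gamma(m).
Pure AR (q = 0): c_0 = sigma^2 = 1, c_k = 0 for k >= 1.
Equations for k = 0, 1, 2 (AR order 2, c_2 = 0):
  (E0) gamma(0) = phi_1 gamma(1) + phi_2 gamma(2) + c_0
  (E1) gamma(1) = phi_1 gamma(0) + phi_2 gamma(1) + c_1
  (E2) gamma(2) = phi_1 gamma(1) + phi_2 gamma(0)
From (E1): gamma(1) = A gamma(0) + B with
  A = phi_1 / (1 - phi_2) = 0.716 / 1.134 = 0.631393,   B = c_1 / (1 - phi_2) = 0 / 1.134 = 0.
Insert (E2) into (E0): gamma(0) (1 - phi_2^2) = phi_1 (1 + phi_2) gamma(1) + c_0.
  phi_1 (1 + phi_2) = (0.716)(0.866) = 0.620056,   1 - phi_2^2 = 0.982044.
Replace gamma(1) by A gamma(0) + B and collect gamma(0):
  gamma(0) [0.982044 - (0.620056)(0.631393)] = c_0 = 1
  gamma(0) * 0.590545 = 1
  gamma(0) = 1 / 0.590545 = 1.693352.
Therefore gamma(0) = 1.6934 (to 4 decimal places).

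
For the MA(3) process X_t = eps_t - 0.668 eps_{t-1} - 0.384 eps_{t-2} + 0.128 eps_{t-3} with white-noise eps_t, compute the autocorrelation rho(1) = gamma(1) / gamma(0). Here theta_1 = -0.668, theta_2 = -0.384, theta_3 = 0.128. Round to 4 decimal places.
\rho(1) = -0.2861

For an MA(q) process with theta_0 = 1, the autocovariance is
  gamma(k) = sigma^2 * sum_{i=0..q-k} theta_i * theta_{i+k},
and rho(k) = gamma(k) / gamma(0). Sigma^2 cancels.
  numerator   = (1)*(-0.668) + (-0.668)*(-0.384) + (-0.384)*(0.128) = -0.46064.
  denominator = (1)^2 + (-0.668)^2 + (-0.384)^2 + (0.128)^2 = 1.610064.
  rho(1) = -0.46064 / 1.610064 = -0.2861.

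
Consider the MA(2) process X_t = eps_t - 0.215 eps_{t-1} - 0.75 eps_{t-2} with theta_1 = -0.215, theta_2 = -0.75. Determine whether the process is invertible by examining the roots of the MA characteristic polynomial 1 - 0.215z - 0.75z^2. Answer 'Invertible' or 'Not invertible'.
\text{Invertible}

The MA(q) characteristic polynomial is P(z) = 1 - 0.215z - 0.75z^2.
Invertibility requires all roots to lie outside the unit circle, i.e. |z| > 1 for every root.
Set 1 + (-0.215) z + (-0.75) z^2 = 0, i.e. a z^2 + b z + c = 0 with a = -0.75, b = -0.215, c = 1.
Discriminant D = b^2 - 4ac = (-0.215)^2 - 4*(-0.75)*1 = 0.046225 - (-3) = 3.046225.
D >= 0, so the roots are real: z = (-b +/- sqrt(D)) / (2a) = (0.215 +/- 1.745344) / (-1.5).
  z_1 = (0.215 + 1.745344) / (-1.5) = -1.3069,   |z_1| = 1.3069.
  z_2 = (0.215 - 1.745344) / (-1.5) = 1.0202,   |z_2| = 1.0202.
Moduli of all roots: 1.3069, 1.0202.
All moduli strictly greater than 1? Yes.
Verdict: Invertible.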